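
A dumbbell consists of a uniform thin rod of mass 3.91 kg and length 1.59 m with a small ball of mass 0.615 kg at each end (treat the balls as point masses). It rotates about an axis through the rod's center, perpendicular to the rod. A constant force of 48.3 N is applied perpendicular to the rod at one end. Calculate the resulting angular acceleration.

I_rod = (1/12)ML² = (1/12)(3.91)(1.59)² = 0.8237 kg·m².
I_balls = 2·m·(L/2)² = 2(0.615)(0.7950)² = 0.7774 kg·m².
Total I = 1.601 kg·m².
τ = F·(L/2) = (48.3)(0.795) = 38.40 N·m.
α = τ/I = 38.40/1.601 = 23.98 rad/s².

α ≈ 24.0 rad/s²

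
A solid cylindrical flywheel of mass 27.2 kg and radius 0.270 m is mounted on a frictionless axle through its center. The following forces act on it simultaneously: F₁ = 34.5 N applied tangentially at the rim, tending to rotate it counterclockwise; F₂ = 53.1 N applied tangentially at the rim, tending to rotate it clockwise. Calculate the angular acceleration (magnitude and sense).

α ≈ 5.07 rad/s², clockwise

I = ½MR² = (1/2)(27.2)(0.270)² = 0.9914 kg·m².
Taking counterclockwise as positive: τ₁ = +(34.5)(0.270) = +9.315 N·m; τ₂ = −(53.1)(0.270) = −14.34 N·m.
Net torque τ = -5.022 N·m.
α = τ/I = -5.022/0.9914 = -5.065 rad/s².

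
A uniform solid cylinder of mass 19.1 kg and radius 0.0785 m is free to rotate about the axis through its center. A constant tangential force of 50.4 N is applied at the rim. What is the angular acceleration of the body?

α ≈ 67.2 rad/s²

I = ½MR² = (1/2)(19.1)(0.0785)² = 0.05885 kg·m².
τ = F R = (50.4)(0.0785) = 3.956 N·m.
Newton's second law for rotation, τ = Iα, gives α = τ/I = 3.956/0.05885 = 67.23 rad/s².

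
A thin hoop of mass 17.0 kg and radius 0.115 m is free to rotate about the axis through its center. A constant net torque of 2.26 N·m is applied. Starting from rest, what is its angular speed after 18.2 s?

I = MR² = (17.0)(0.115)² = 0.2248 kg·m².
α = τ/I = 2.26/0.2248 = 10.05 rad/s².
ω = ω₀ + αt = 0 + (10.05)(18.2) = 183.0 rad/s.

ω ≈ 183 rad/s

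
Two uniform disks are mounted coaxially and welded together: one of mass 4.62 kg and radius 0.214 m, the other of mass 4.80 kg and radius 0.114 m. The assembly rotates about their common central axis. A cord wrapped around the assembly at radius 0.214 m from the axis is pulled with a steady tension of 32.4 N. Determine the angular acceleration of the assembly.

I = ½M₁R₁² + ½M₂R₂² = ½(4.62)(0.214)² + ½(4.80)(0.114)² = 0.1370 kg·m².
τ = F r = (32.4)(0.214) = 6.934 N·m.
α = τ/I = 6.934/0.1370 = 50.62 rad/s².

α ≈ 50.6 rad/s²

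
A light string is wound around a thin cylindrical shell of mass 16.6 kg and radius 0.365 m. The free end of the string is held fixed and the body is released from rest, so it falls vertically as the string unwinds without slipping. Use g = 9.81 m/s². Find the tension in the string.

T ≈ 81.4 N

Translation: Mg − T = Ma. Rotation about the center: TR = Iα with I = MR².
With a = αR: T = (I/R²)a = M a, so Mg = (1 + 1.000)Ma.
a = g/(1 + 1.000) = 9.81/2.000 = 4.905 m/s².
T = 1.000·M·a = (1.000)(16.6)(4.905) = 81.42 N.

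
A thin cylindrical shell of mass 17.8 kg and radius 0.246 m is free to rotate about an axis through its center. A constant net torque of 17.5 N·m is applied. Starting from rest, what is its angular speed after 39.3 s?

ω ≈ 638 rad/s

I = MR² = (17.8)(0.246)² = 1.077 kg·m².
α = τ/I = 17.5/1.077 = 16.25 rad/s².
ω = ω₀ + αt = 0 + (16.25)(39.3) = 638.5 rad/s.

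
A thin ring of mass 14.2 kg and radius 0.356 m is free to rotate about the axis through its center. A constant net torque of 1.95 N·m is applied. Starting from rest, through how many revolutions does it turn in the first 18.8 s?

I = MR² = (14.2)(0.356)² = 1.800 kg·m².
α = τ/I = 1.95/1.800 = 1.084 rad/s².
θ = ½αt² = ½(1.084)(18.8)² = 191.5 rad.
Revolutions = θ/(2π) = 30.48.

≈ 30.5 revolutions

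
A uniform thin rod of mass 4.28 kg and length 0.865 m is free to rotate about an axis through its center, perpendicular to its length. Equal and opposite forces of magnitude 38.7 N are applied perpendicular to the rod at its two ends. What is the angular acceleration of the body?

I = (1/12)ML² = (1/12)(4.28)(0.865)² = 0.2669 kg·m².
The couple gives τ = F·(L/2) + F·(L/2) = F L = (38.7)(0.865) = 33.48 N·m.
Newton's second law for rotation, τ = Iα, gives α = τ/I = 33.48/0.2669 = 125.4 rad/s².

α ≈ 125 rad/s²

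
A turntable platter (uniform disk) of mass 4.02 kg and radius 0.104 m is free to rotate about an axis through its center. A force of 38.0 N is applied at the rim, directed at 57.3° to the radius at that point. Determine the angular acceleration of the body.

α ≈ 153 rad/s²

I = ½MR² = (1/2)(4.02)(0.104)² = 0.02174 kg·m².
Only the tangential component produces torque: τ = F R sinθ = (38.0)(0.104) sin 57.3° = 3.326 N·m.
From τ = Iα: α = 3.326/0.02174 = 153.0 rad/s².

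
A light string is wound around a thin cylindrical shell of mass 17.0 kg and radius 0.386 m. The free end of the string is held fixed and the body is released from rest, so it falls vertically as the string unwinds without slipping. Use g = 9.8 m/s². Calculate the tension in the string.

Translation: Mg − T = Ma. Rotation about the center: TR = Iα with I = MR².
With a = αR: T = (I/R²)a = M a, so Mg = (1 + 1.000)Ma.
a = g/(1 + 1.000) = 9.8/2.000 = 4.900 m/s².
T = 1.000·M·a = (1.000)(17.0)(4.900) = 83.30 N.

T ≈ 83.3 N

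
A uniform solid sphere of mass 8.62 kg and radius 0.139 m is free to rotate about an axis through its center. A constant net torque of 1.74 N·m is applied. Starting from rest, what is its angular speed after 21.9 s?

I = (2/5)MR² = (2/5)(8.62)(0.139)² = 0.06662 kg·m².
α = τ/I = 1.74/0.06662 = 26.12 rad/s².
ω = ω₀ + αt = 0 + (26.12)(21.9) = 572.0 rad/s.

ω ≈ 572 rad/s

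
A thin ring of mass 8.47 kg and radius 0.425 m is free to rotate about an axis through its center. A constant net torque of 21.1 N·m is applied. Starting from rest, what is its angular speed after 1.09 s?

ω ≈ 15.0 rad/s

I = MR² = (8.47)(0.425)² = 1.530 kg·m².
α = τ/I = 21.1/1.530 = 13.79 rad/s².
ω = ω₀ + αt = 0 + (13.79)(1.09) = 15.03 rad/s.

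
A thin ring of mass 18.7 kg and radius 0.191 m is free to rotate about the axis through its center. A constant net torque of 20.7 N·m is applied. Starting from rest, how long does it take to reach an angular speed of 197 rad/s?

t ≈ 6.49 s

I = MR² = (18.7)(0.191)² = 0.6822 kg·m².
α = τ/I = 20.7/0.6822 = 30.34 rad/s².
ω = αt ⇒ t = ω/α = 197/30.34 = 6.492 s.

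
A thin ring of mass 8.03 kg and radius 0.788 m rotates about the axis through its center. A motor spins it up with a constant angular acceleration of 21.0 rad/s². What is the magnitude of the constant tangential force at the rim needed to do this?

F ≈ 133 N

I = MR² = (8.03)(0.788)² = 4.986 kg·m².
The required torque is τ = Iα = (4.986)(21.00) = 104.7 N·m.
A tangential force at the rim gives τ = FR, so F = τ/R = 104.7/0.788 = 132.9 N.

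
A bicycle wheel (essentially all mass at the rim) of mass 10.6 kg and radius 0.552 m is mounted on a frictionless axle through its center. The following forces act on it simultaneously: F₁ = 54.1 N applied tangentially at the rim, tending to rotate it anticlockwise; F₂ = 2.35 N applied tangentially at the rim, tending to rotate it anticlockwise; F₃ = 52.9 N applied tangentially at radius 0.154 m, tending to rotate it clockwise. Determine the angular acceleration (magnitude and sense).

I = MR² = (10.6)(0.552)² = 3.230 kg·m².
Taking anticlockwise as positive: τ₁ = +(54.1)(0.552) = +29.86 N·m; τ₂ = +(2.35)(0.552) = +1.297 N·m; τ₃ = −(52.9)(0.154) = −8.147 N·m.
Net torque τ = 23.01 N·m.
α = τ/I = 23.01/3.230 = 7.125 rad/s².

α ≈ 7.13 rad/s², anticlockwise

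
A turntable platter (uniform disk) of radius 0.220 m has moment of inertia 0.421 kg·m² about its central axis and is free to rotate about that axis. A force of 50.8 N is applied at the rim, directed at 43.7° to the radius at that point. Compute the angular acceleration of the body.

α ≈ 18.3 rad/s²

Only the tangential component produces torque: τ = F R sinθ = (50.8)(0.220) sin 43.7° = 7.721 N·m.
Newton's second law for rotation, τ = Iα, gives α = τ/I = 7.721/0.4210 = 18.34 rad/s².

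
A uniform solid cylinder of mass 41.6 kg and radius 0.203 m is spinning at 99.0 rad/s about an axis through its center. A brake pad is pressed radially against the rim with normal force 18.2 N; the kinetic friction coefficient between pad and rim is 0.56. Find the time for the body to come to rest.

I = ½MR² = (1/2)(41.6)(0.203)² = 0.8571 kg·m².
Friction force f = μN = (0.56)(18.2) = 10.19 N at the rim; torque magnitude τ = fR = 2.069 N·m, opposing ω.
|α| = τ/I = 2.069/0.8571 = 2.414 rad/s² (deceleration).
0 = ω₀ − |α|t ⇒ t = ω₀/|α| = 99.0/2.414 = 41.01 s.

t ≈ 41.0 s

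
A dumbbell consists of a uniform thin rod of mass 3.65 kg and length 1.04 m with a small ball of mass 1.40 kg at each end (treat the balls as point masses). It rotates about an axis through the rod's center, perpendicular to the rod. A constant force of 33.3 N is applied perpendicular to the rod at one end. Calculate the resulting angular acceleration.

α ≈ 15.9 rad/s²

I_rod = (1/12)ML² = (1/12)(3.65)(1.04)² = 0.3290 kg·m².
I_balls = 2·m·(L/2)² = 2(1.40)(0.5200)² = 0.7571 kg·m².
Total I = 1.086 kg·m².
τ = F·(L/2) = (33.3)(0.520) = 17.32 N·m.
α = τ/I = 17.32/1.086 = 15.94 rad/s².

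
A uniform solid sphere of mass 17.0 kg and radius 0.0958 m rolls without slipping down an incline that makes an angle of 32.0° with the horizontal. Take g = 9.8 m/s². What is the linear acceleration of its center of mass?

a ≈ 3.71 m/s²

Translation along the incline: Mg sinθ − f = Ma.
Rotation about the center: fR = Iα with I = (2/5)MR². No-slip gives a = αR, so f = (I/R²)a = (2/5)M a.
Substituting: Mg sinθ = (1 + 0.4000)Ma, so a = g sinθ/(1 + 0.4000) = (9.8) sin 32.0° / 1.400 = 3.709 m/s².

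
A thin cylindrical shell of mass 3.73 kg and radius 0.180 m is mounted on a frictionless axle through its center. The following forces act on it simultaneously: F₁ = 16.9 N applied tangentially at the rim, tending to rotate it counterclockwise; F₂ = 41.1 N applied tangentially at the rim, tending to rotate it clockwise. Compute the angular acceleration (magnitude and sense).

I = MR² = (3.73)(0.180)² = 0.1209 kg·m².
Taking counterclockwise as positive: τ₁ = +(16.9)(0.180) = +3.042 N·m; τ₂ = −(41.1)(0.180) = −7.398 N·m.
Net torque τ = -4.356 N·m.
α = τ/I = -4.356/0.1209 = -36.04 rad/s².

α ≈ 36.0 rad/s², clockwise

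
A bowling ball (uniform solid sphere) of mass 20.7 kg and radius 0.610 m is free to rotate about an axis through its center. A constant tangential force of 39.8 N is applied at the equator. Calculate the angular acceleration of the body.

α ≈ 7.88 rad/s²

I = (2/5)MR² = (2/5)(20.7)(0.610)² = 3.081 kg·m².
τ = F R = (39.8)(0.610) = 24.28 N·m.
From τ = Iα: α = 24.28/3.081 = 7.880 rad/s².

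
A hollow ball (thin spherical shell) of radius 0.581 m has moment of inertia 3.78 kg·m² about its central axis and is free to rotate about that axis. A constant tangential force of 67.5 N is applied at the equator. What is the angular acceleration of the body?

α ≈ 10.4 rad/s²

τ = F R = (67.5)(0.581) = 39.22 N·m.
Newton's second law for rotation, τ = Iα, gives α = τ/I = 39.22/3.780 = 10.37 rad/s².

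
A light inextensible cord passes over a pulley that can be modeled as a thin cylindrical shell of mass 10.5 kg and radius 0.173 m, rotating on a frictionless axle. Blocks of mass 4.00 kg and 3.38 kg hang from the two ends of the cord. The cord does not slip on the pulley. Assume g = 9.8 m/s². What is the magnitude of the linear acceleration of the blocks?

I = MR² = (10.5)(0.173)² = 0.3143 kg·m².
Heavier block: m₁g − T₁ = m₁a. Lighter block: T₂ − m₂g = m₂a.
Pulley: (T₁ − T₂)R = Iα = I(a/R), so T₁ − T₂ = (I/R²)a = 1·M_p a = 10.50·a.
Adding the three: (m₁ − m₂)g = (m₁ + m₂ + 10.50)a, so a = (4.00 − 3.38)(9.8)/(4.00 + 3.38 + 10.50) = 0.3398 m/s².

a ≈ 0.340 m/s²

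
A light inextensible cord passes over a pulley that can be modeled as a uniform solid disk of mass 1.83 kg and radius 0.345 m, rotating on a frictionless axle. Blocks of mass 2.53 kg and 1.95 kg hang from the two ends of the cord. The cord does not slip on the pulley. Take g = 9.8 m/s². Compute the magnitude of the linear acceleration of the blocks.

I = ½MR² = (1/2)(1.83)(0.345)² = 0.1089 kg·m².
Heavier block: m₁g − T₁ = m₁a. Lighter block: T₂ − m₂g = m₂a.
Pulley: (T₁ − T₂)R = Iα = I(a/R), so T₁ − T₂ = (I/R²)a = (1/2)M_p a = 0.9150·a.
Adding the three: (m₁ − m₂)g = (m₁ + m₂ + 0.9150)a, so a = (2.53 − 1.95)(9.8)/(2.53 + 1.95 + 0.9150) = 1.054 m/s².

a ≈ 1.05 m/s²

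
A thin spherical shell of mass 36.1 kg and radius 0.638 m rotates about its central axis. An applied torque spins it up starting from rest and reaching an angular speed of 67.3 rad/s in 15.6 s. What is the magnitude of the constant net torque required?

I = (2/3)MR² = (2/3)(36.1)(0.638)² = 9.796 kg·m².
α = Δω/Δt = (67.3 − 0)/15.6 = 4.314 rad/s².
τ = Iα = (9.796)(4.314) = 42.26 N·m.

τ ≈ 42.3 N·m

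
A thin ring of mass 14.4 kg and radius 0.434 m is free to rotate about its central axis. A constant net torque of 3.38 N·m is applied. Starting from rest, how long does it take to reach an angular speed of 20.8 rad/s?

I = MR² = (14.4)(0.434)² = 2.712 kg·m².
α = τ/I = 3.38/2.712 = 1.246 rad/s².
ω = αt ⇒ t = ω/α = 20.8/1.246 = 16.69 s.

t ≈ 16.7 s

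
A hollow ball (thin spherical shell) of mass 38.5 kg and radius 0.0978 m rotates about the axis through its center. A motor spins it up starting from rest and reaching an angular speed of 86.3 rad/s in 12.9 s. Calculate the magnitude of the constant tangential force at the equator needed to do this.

I = (2/3)MR² = (2/3)(38.5)(0.0978)² = 0.2455 kg·m².
α = Δω/Δt = (86.3 − 0)/12.9 = 6.690 rad/s².
The required torque is τ = Iα = (0.2455)(6.690) = 1.642 N·m.
A tangential force at the equator gives τ = FR, so F = τ/R = 1.642/0.0978 = 16.79 N.

F ≈ 16.8 N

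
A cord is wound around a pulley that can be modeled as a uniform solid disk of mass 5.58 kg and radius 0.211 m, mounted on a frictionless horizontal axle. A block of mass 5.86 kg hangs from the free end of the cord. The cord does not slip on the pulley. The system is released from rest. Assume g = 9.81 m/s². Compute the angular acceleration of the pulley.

I = ½MR² = (1/2)(5.58)(0.211)² = 0.1242 kg·m².
Block: mg − T = ma. Pulley: TR = Iα. No-slip: a = αR, so T = (I/R²)a = 2.790·a.
Then mg = (m + 2.790)a, so a = (5.86)(9.81)/(5.86 + 2.790) = 6.646 m/s².
α = a/R = 6.646/0.211 = 31.50 rad/s².

α ≈ 31.5 rad/s²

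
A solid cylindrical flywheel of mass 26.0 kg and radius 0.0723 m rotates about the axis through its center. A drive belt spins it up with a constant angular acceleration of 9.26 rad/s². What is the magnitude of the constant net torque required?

I = ½MR² = (1/2)(26.0)(0.0723)² = 0.06795 kg·m².
τ = Iα = (0.06795)(9.260) = 0.6293 N·m.

τ ≈ 0.629 N·m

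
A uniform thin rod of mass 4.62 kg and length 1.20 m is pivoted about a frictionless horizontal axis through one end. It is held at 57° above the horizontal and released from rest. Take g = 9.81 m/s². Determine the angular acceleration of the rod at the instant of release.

About the pivot, I = (1/3)ML² = (1/3)(4.62)(1.20)² = 2.218 kg·m².
The weight acts at the center, a distance L/2 = 0.6000 m from the pivot; τ = Mg(L/2) cos 57° = 14.81 N·m.
α = τ/I = 14.81/2.218 = 6.679 rad/s².

α ≈ 6.68 rad/s²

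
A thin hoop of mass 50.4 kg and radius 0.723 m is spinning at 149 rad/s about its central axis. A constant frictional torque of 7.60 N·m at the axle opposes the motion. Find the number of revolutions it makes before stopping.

I = MR² = (50.4)(0.723)² = 26.35 kg·m².
The net torque has magnitude 7.60 N·m, opposing ω.
|α| = τ/I = 7.600/26.35 = 0.2885 rad/s² (deceleration).
ω² = ω₀² − 2|α|θ with ω = 0 ⇒ θ = ω₀²/(2|α|) = 38480 rad = 6124 rev.

≈ 6120 revolutions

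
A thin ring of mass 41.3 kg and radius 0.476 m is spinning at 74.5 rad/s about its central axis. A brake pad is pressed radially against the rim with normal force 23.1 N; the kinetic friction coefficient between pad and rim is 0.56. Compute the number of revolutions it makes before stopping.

≈ 671 revolutions

I = MR² = (41.3)(0.476)² = 9.358 kg·m².
Friction force f = μN = (0.56)(23.1) = 12.94 N at the rim; torque magnitude τ = fR = 6.158 N·m, opposing ω.
|α| = τ/I = 6.158/9.358 = 0.6580 rad/s² (deceleration).
ω² = ω₀² − 2|α|θ with ω = 0 ⇒ θ = ω₀²/(2|α|) = 4217 rad = 671.2 rev.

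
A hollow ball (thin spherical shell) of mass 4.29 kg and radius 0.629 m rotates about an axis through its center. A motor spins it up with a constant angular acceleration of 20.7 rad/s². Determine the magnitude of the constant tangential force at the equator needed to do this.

F ≈ 37.2 N

I = (2/3)MR² = (2/3)(4.29)(0.629)² = 1.132 kg·m².
The required torque is τ = Iα = (1.132)(20.70) = 23.42 N·m.
A tangential force at the equator gives τ = FR, so F = τ/R = 23.42/0.629 = 37.24 N.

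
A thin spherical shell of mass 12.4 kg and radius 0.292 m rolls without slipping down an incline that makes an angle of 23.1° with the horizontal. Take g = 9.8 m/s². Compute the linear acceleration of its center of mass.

a ≈ 2.31 m/s²

Translation along the incline: Mg sinθ − f = Ma.
Rotation about the center: fR = Iα with I = (2/3)MR². No-slip gives a = αR, so f = (I/R²)a = (2/3)M a.
Substituting: Mg sinθ = (1 + 0.6667)Ma, so a = g sinθ/(1 + 0.6667) = (9.8) sin 23.1° / 1.667 = 2.307 m/s².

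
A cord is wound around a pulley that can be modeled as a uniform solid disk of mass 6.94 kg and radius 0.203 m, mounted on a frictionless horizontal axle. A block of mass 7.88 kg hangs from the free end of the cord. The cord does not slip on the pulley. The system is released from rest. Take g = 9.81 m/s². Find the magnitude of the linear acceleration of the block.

a ≈ 6.81 m/s²

I = ½MR² = (1/2)(6.94)(0.203)² = 0.1430 kg·m².
Block: mg − T = ma. Pulley: TR = Iα. No-slip: a = αR, so T = (I/R²)a = 3.470·a.
Then mg = (m + 3.470)a, so a = (7.88)(9.81)/(7.88 + 3.470) = 6.811 m/s².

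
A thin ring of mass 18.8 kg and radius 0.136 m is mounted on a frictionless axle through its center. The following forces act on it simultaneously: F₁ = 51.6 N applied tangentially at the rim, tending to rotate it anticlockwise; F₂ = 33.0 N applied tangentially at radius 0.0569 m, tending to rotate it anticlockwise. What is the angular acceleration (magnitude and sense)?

α ≈ 25.6 rad/s², anticlockwise

I = MR² = (18.8)(0.136)² = 0.3477 kg·m².
Taking anticlockwise as positive: τ₁ = +(51.6)(0.136) = +7.018 N·m; τ₂ = +(33.0)(0.0569) = +1.878 N·m.
Net torque τ = 8.895 N·m.
α = τ/I = 8.895/0.3477 = 25.58 rad/s².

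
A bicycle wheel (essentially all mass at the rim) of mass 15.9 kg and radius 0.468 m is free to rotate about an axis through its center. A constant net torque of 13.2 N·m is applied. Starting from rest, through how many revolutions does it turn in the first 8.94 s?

≈ 24.1 revolutions

I = MR² = (15.9)(0.468)² = 3.482 kg·m².
α = τ/I = 13.2/3.482 = 3.790 rad/s².
θ = ½αt² = ½(3.790)(8.94)² = 151.5 rad.
Revolutions = θ/(2π) = 24.11.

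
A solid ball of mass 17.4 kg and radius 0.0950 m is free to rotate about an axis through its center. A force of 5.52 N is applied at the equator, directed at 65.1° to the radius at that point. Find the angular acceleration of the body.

α ≈ 7.57 rad/s²

I = (2/5)MR² = (2/5)(17.4)(0.0950)² = 0.06281 kg·m².
Only the tangential component produces torque: τ = F R sinθ = (5.52)(0.0950) sin 65.1° = 0.4757 N·m.
Newton's second law for rotation, τ = Iα, gives α = τ/I = 0.4757/0.06281 = 7.572 rad/s².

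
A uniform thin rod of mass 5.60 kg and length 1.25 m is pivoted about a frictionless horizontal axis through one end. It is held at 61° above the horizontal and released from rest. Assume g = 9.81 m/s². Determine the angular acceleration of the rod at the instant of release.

About the pivot, I = (1/3)ML² = (1/3)(5.60)(1.25)² = 2.917 kg·m².
The weight acts at the center, a distance L/2 = 0.6250 m from the pivot; τ = Mg(L/2) cos 61° = 16.65 N·m.
α = τ/I = 16.65/2.917 = 5.707 rad/s².

α ≈ 5.71 rad/s²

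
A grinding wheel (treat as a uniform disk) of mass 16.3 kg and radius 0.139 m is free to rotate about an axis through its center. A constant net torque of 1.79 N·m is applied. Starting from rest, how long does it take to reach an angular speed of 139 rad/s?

t ≈ 12.2 s

I = ½MR² = (1/2)(16.3)(0.139)² = 0.1575 kg·m².
α = τ/I = 1.79/0.1575 = 11.37 rad/s².
ω = αt ⇒ t = ω/α = 139/11.37 = 12.23 s.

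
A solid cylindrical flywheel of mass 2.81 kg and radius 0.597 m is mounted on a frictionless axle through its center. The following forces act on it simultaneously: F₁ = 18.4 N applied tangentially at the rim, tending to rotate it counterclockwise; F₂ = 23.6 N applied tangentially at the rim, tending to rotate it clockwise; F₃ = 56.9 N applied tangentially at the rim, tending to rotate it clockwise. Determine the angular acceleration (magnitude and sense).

α ≈ 74.0 rad/s², clockwise

I = ½MR² = (1/2)(2.81)(0.597)² = 0.5008 kg·m².
Taking counterclockwise as positive: τ₁ = +(18.4)(0.597) = +10.98 N·m; τ₂ = −(23.6)(0.597) = −14.09 N·m; τ₃ = −(56.9)(0.597) = −33.97 N·m.
Net torque τ = -37.07 N·m.
α = τ/I = -37.07/0.5008 = -74.04 rad/s².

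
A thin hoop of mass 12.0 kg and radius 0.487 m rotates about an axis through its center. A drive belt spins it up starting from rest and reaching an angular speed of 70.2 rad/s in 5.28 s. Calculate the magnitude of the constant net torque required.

τ ≈ 37.8 N·m

I = MR² = (12.0)(0.487)² = 2.846 kg·m².
α = Δω/Δt = (70.2 − 0)/5.28 = 13.30 rad/s².
τ = Iα = (2.846)(13.30) = 37.84 N·m.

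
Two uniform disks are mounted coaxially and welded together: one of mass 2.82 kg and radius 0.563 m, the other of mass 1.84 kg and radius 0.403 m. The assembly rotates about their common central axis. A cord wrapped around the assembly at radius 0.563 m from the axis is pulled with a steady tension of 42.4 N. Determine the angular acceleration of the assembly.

I = ½M₁R₁² + ½M₂R₂² = ½(2.82)(0.563)² + ½(1.84)(0.403)² = 0.5963 kg·m².
τ = F r = (42.4)(0.563) = 23.87 N·m.
α = τ/I = 23.87/0.5963 = 40.03 rad/s².

α ≈ 40.0 rad/s²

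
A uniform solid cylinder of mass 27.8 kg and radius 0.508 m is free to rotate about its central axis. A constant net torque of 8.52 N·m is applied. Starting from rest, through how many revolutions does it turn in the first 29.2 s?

≈ 161 revolutions

I = ½MR² = (1/2)(27.8)(0.508)² = 3.587 kg·m².
α = τ/I = 8.52/3.587 = 2.375 rad/s².
θ = ½αt² = ½(2.375)(29.2)² = 1013 rad.
Revolutions = θ/(2π) = 161.2.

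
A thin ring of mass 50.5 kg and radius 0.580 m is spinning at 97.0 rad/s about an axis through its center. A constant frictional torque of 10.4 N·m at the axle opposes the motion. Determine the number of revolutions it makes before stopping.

I = MR² = (50.5)(0.580)² = 16.99 kg·m².
The net torque has magnitude 10.4 N·m, opposing ω.
|α| = τ/I = 10.40/16.99 = 0.6122 rad/s² (deceleration).
ω² = ω₀² − 2|α|θ with ω = 0 ⇒ θ = ω₀²/(2|α|) = 7685 rad = 1223 rev.

≈ 1220 revolutions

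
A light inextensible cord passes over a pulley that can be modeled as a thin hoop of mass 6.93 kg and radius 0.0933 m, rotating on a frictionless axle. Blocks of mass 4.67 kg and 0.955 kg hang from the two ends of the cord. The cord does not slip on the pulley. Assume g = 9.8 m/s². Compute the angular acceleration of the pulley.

I = MR² = (6.93)(0.0933)² = 0.06032 kg·m².
Heavier block: m₁g − T₁ = m₁a. Lighter block: T₂ − m₂g = m₂a.
Pulley: (T₁ − T₂)R = Iα = I(a/R), so T₁ − T₂ = (I/R²)a = 1·M_p a = 6.930·a.
Adding the three: (m₁ − m₂)g = (m₁ + m₂ + 6.930)a, so a = (4.67 − 0.955)(9.8)/(4.67 + 0.955 + 6.930) = 2.900 m/s².
α = a/R = 2.900/0.0933 = 31.08 rad/s².

α ≈ 31.1 rad/s²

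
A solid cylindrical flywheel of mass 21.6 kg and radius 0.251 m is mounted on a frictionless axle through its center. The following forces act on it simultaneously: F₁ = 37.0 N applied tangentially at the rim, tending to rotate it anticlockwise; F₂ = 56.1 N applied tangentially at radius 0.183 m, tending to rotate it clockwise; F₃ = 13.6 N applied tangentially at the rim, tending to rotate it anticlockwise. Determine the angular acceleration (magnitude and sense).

I = ½MR² = (1/2)(21.6)(0.251)² = 0.6804 kg·m².
Taking anticlockwise as positive: τ₁ = +(37.0)(0.251) = +9.287 N·m; τ₂ = −(56.1)(0.183) = −10.27 N·m; τ₃ = +(13.6)(0.251) = +3.414 N·m.
Net torque τ = 2.434 N·m.
α = τ/I = 2.434/0.6804 = 3.578 rad/s².

α ≈ 3.58 rad/s², anticlockwise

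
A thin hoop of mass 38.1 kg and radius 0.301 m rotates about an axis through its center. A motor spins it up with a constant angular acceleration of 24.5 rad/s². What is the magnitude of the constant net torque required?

τ ≈ 84.6 N·m

I = MR² = (38.1)(0.301)² = 3.452 kg·m².
τ = Iα = (3.452)(24.50) = 84.57 N·m.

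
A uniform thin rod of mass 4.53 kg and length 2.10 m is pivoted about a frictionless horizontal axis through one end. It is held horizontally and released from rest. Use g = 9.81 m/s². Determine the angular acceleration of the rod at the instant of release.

α ≈ 7.01 rad/s²

About the pivot, I = (1/3)ML² = (1/3)(4.53)(2.10)² = 6.659 kg·m².
The weight acts at the center, a distance L/2 = 1.050 m from the pivot; τ = Mg(L/2) = 46.66 N·m.
α = τ/I = 46.66/6.659 = 7.007 rad/s².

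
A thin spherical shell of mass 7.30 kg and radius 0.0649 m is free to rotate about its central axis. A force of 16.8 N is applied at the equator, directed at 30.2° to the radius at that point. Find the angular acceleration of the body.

I = (2/3)MR² = (2/3)(7.30)(0.0649)² = 0.02050 kg·m².
Only the tangential component produces torque: τ = F R sinθ = (16.8)(0.0649) sin 30.2° = 0.5485 N·m.
From τ = Iα: α = 0.5485/0.02050 = 26.76 rad/s².

α ≈ 26.8 rad/s²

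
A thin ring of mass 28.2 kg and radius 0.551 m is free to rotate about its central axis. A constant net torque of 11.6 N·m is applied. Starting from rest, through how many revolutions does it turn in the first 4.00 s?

I = MR² = (28.2)(0.551)² = 8.562 kg·m².
α = τ/I = 11.6/8.562 = 1.355 rad/s².
θ = ½αt² = ½(1.355)(4.00)² = 10.84 rad.
Revolutions = θ/(2π) = 1.725.

≈ 1.73 revolutions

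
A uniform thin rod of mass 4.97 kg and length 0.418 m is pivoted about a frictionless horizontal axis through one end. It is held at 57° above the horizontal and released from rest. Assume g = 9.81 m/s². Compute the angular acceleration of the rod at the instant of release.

About the pivot, I = (1/3)ML² = (1/3)(4.97)(0.418)² = 0.2895 kg·m².
The weight acts at the center, a distance L/2 = 0.2090 m from the pivot; τ = Mg(L/2) cos 57° = 5.550 N·m.
α = τ/I = 5.550/0.2895 = 19.17 rad/s².
(Equivalently α = (3g/(2L)) cos 57° = 19.17 rad/s².)

α ≈ 19.2 rad/s²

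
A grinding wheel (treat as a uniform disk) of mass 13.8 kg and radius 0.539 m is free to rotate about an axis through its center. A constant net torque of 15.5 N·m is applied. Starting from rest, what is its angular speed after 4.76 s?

I = ½MR² = (1/2)(13.8)(0.539)² = 2.005 kg·m².
α = τ/I = 15.5/2.005 = 7.732 rad/s².
ω = ω₀ + αt = 0 + (7.732)(4.76) = 36.81 rad/s.

ω ≈ 36.8 rad/s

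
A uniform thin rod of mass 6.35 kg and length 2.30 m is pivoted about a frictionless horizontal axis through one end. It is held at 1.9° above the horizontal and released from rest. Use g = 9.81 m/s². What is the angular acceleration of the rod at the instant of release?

About the pivot, I = (1/3)ML² = (1/3)(6.35)(2.30)² = 11.20 kg·m².
The weight acts at the center, a distance L/2 = 1.150 m from the pivot; τ = Mg(L/2) cos 1.9° = 71.60 N·m.
α = τ/I = 71.60/11.20 = 6.394 rad/s².

α ≈ 6.39 rad/s²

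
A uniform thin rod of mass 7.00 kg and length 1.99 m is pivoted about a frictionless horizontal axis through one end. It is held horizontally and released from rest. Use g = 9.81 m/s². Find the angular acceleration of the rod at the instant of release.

α ≈ 7.39 rad/s²

About the pivot, I = (1/3)ML² = (1/3)(7.00)(1.99)² = 9.240 kg·m².
The weight acts at the center, a distance L/2 = 0.9950 m from the pivot; τ = Mg(L/2) = 68.33 N·m.
α = τ/I = 68.33/9.240 = 7.394 rad/s².
(Equivalently α = (3g/(2L)) = 7.394 rad/s².)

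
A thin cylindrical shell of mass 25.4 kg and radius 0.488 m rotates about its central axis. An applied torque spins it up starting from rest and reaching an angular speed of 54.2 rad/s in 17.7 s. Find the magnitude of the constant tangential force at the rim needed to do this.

F ≈ 38.0 N

I = MR² = (25.4)(0.488)² = 6.049 kg·m².
α = Δω/Δt = (54.2 − 0)/17.7 = 3.062 rad/s².
The required torque is τ = Iα = (6.049)(3.062) = 18.52 N·m.
A tangential force at the rim gives τ = FR, so F = τ/R = 18.52/0.488 = 37.96 N.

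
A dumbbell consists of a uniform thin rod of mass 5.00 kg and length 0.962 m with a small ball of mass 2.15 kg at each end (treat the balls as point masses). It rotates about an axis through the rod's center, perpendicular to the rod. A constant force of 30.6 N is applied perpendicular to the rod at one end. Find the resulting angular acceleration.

I_rod = (1/12)ML² = (1/12)(5.00)(0.962)² = 0.3856 kg·m².
I_balls = 2·m·(L/2)² = 2(2.15)(0.4810)² = 0.9949 kg·m².
Total I = 1.380 kg·m².
τ = F·(L/2) = (30.6)(0.481) = 14.72 N·m.
α = τ/I = 14.72/1.380 = 10.66 rad/s².

α ≈ 10.7 rad/s²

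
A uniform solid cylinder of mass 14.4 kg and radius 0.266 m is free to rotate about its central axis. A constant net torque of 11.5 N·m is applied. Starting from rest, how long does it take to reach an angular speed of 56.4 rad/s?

I = ½MR² = (1/2)(14.4)(0.266)² = 0.5094 kg·m².
α = τ/I = 11.5/0.5094 = 22.57 rad/s².
ω = αt ⇒ t = ω/α = 56.4/22.57 = 2.498 s.

t ≈ 2.50 s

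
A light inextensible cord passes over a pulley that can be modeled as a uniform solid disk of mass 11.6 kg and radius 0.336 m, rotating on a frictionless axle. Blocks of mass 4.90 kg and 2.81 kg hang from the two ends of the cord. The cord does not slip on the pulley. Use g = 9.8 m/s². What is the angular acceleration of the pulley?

I = ½MR² = (1/2)(11.6)(0.336)² = 0.6548 kg·m².
Heavier block: m₁g − T₁ = m₁a. Lighter block: T₂ − m₂g = m₂a.
Pulley: (T₁ − T₂)R = Iα = I(a/R), so T₁ − T₂ = (I/R²)a = (1/2)M_p a = 5.800·a.
Adding the three: (m₁ − m₂)g = (m₁ + m₂ + 5.800)a, so a = (4.90 − 2.81)(9.8)/(4.90 + 2.81 + 5.800) = 1.516 m/s².
α = a/R = 1.516/0.336 = 4.512 rad/s².

α ≈ 4.51 rad/s²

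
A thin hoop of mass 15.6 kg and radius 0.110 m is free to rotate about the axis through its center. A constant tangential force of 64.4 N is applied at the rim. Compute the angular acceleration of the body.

I = MR² = (15.6)(0.110)² = 0.1888 kg·m².
τ = F R = (64.4)(0.110) = 7.084 N·m.
Newton's second law for rotation, τ = Iα, gives α = τ/I = 7.084/0.1888 = 37.53 rad/s².

α ≈ 37.5 rad/s²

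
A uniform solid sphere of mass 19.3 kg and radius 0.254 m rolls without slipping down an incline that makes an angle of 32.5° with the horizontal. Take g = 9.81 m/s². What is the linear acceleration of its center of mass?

Translation along the incline: Mg sinθ − f = Ma.
Rotation about the center: fR = Iα with I = (2/5)MR². No-slip gives a = αR, so f = (I/R²)a = (2/5)M a.
Substituting: Mg sinθ = (1 + 0.4000)Ma, so a = g sinθ/(1 + 0.4000) = (9.81) sin 32.5° / 1.400 = 3.765 m/s².

a ≈ 3.76 m/s²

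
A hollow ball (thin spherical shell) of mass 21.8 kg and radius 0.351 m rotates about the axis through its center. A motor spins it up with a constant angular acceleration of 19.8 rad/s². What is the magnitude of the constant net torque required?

τ ≈ 35.5 N·m

I = (2/3)MR² = (2/3)(21.8)(0.351)² = 1.791 kg·m².
τ = Iα = (1.791)(19.80) = 35.45 N·m.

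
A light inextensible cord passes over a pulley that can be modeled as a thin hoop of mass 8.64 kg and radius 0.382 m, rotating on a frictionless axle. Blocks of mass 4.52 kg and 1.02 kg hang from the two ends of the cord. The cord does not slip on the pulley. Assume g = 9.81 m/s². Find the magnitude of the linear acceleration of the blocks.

I = MR² = (8.64)(0.382)² = 1.261 kg·m².
Heavier block: m₁g − T₁ = m₁a. Lighter block: T₂ − m₂g = m₂a.
Pulley: (T₁ − T₂)R = Iα = I(a/R), so T₁ − T₂ = (I/R²)a = 1·M_p a = 8.640·a.
Adding the three: (m₁ − m₂)g = (m₁ + m₂ + 8.640)a, so a = (4.52 − 1.02)(9.81)/(4.52 + 1.02 + 8.640) = 2.421 m/s².

a ≈ 2.42 m/s²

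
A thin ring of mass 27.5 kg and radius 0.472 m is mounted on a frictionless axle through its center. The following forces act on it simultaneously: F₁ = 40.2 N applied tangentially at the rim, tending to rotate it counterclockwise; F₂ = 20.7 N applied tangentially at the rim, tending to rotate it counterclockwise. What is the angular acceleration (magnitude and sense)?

α ≈ 4.69 rad/s², counterclockwise

I = MR² = (27.5)(0.472)² = 6.127 kg·m².
Taking counterclockwise as positive: τ₁ = +(40.2)(0.472) = +18.97 N·m; τ₂ = +(20.7)(0.472) = +9.770 N·m.
Net torque τ = 28.74 N·m.
α = τ/I = 28.74/6.127 = 4.692 rad/s².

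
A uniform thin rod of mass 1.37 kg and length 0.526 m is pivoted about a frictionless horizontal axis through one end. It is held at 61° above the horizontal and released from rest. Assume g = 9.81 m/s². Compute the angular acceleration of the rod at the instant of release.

About the pivot, I = (1/3)ML² = (1/3)(1.37)(0.526)² = 0.1263 kg·m².
The weight acts at the center, a distance L/2 = 0.2630 m from the pivot; τ = Mg(L/2) cos 61° = 1.714 N·m.
α = τ/I = 1.714/0.1263 = 13.56 rad/s².
(Equivalently α = (3g/(2L)) cos 61° = 13.56 rad/s².)

α ≈ 13.6 rad/s²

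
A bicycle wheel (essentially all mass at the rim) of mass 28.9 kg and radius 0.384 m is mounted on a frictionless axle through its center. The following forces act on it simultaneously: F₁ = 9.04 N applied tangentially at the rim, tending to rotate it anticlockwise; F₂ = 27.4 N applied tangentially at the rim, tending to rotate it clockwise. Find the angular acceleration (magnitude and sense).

α ≈ 1.65 rad/s², clockwise

I = MR² = (28.9)(0.384)² = 4.261 kg·m².
Taking anticlockwise as positive: τ₁ = +(9.04)(0.384) = +3.471 N·m; τ₂ = −(27.4)(0.384) = −10.52 N·m.
Net torque τ = -7.050 N·m.
α = τ/I = -7.050/4.261 = -1.654 rad/s².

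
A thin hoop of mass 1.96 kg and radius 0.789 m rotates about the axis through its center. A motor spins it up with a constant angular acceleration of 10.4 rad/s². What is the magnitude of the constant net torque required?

I = MR² = (1.96)(0.789)² = 1.220 kg·m².
τ = Iα = (1.220)(10.40) = 12.69 N·m.

τ ≈ 12.7 N·m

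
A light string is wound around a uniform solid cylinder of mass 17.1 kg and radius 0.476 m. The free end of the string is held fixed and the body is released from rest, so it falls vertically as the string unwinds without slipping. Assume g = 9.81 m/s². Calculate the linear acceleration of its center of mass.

a ≈ 6.54 m/s²

Translation: Mg − T = Ma. Rotation about the center: TR = Iα with I = ½MR².
With a = αR: T = (I/R²)a = (1/2)M a, so Mg = (1 + 0.5000)Ma.
a = g/(1 + 0.5000) = 9.81/1.500 = 6.540 m/s².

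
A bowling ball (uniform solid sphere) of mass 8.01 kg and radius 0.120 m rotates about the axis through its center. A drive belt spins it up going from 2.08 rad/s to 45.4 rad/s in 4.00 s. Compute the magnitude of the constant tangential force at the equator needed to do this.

F ≈ 4.16 N

I = (2/5)MR² = (2/5)(8.01)(0.120)² = 0.04614 kg·m².
α = Δω/Δt = (45.4 − 2.08)/4.00 = 10.83 rad/s².
The required torque is τ = Iα = (0.04614)(10.83) = 0.4997 N·m.
A tangential force at the equator gives τ = FR, so F = τ/R = 0.4997/0.120 = 4.164 N.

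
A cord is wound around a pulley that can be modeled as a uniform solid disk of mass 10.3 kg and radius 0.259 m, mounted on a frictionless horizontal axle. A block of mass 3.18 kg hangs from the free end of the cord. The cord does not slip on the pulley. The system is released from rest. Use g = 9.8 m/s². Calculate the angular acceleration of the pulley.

α ≈ 14.4 rad/s²

I = ½MR² = (1/2)(10.3)(0.259)² = 0.3455 kg·m².
Block: mg − T = ma. Pulley: TR = Iα. No-slip: a = αR, so T = (I/R²)a = 5.150·a.
Then mg = (m + 5.150)a, so a = (3.18)(9.8)/(3.18 + 5.150) = 3.741 m/s².
α = a/R = 3.741/0.259 = 14.44 rad/s².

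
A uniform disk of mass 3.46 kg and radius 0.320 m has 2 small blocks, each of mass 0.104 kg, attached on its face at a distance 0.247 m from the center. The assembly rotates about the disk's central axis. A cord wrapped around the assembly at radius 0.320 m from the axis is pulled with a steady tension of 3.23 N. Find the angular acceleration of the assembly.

α ≈ 5.44 rad/s²

I_disk = ½MR² = ½(3.46)(0.320)² = 0.1772 kg·m².
I_blocks = 2·m·r² = 2(0.104)(0.247)² = 0.01269 kg·m².
Total I = 0.1898 kg·m².
τ = F r = (3.23)(0.320) = 1.034 N·m.
α = τ/I = 1.034/0.1898 = 5.445 rad/s².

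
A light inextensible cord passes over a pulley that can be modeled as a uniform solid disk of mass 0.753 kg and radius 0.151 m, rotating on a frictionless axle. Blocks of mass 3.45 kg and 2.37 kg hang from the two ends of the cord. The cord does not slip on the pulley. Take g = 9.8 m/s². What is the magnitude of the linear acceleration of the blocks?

a ≈ 1.71 m/s²

I = ½MR² = (1/2)(0.753)(0.151)² = 0.008585 kg·m².
Heavier block: m₁g − T₁ = m₁a. Lighter block: T₂ − m₂g = m₂a.
Pulley: (T₁ − T₂)R = Iα = I(a/R), so T₁ − T₂ = (I/R²)a = (1/2)M_p a = 0.3765·a.
Adding the three: (m₁ − m₂)g = (m₁ + m₂ + 0.3765)a, so a = (3.45 − 2.37)(9.8)/(3.45 + 2.37 + 0.3765) = 1.708 m/s².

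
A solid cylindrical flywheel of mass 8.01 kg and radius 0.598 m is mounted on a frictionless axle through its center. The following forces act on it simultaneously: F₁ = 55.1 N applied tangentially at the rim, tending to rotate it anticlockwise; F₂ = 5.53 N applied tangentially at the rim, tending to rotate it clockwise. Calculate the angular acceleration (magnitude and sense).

I = ½MR² = (1/2)(8.01)(0.598)² = 1.432 kg·m².
Taking anticlockwise as positive: τ₁ = +(55.1)(0.598) = +32.95 N·m; τ₂ = −(5.53)(0.598) = −3.307 N·m.
Net torque τ = 29.64 N·m.
α = τ/I = 29.64/1.432 = 20.70 rad/s².

α ≈ 20.7 rad/s², anticlockwise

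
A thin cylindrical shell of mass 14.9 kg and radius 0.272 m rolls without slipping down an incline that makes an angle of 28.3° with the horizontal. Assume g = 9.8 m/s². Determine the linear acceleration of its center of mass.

a ≈ 2.32 m/s²

Translation along the incline: Mg sinθ − f = Ma.
Rotation about the center: fR = Iα with I = MR². No-slip gives a = αR, so f = (I/R²)a = M a.
Substituting: Mg sinθ = (1 + 1.000)Ma, so a = g sinθ/(1 + 1.000) = (9.8) sin 28.3° / 2.000 = 2.323 m/s².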